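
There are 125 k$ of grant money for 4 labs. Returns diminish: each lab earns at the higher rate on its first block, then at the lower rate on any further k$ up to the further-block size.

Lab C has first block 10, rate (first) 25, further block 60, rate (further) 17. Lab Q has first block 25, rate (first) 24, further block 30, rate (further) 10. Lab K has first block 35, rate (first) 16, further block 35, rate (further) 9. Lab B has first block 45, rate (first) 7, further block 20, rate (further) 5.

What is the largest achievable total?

2350

Rank every tier by rate: Lab C/first 25 > Lab Q/first 24 > Lab C/second 17 > Lab K/first 16 > Lab Q/second 10 > Lab K/second 9 > Lab B/first 7 > Lab B/second 5.
Lab C first at 25: fill all 10 — 115 left.
Lab Q/first (24): +25 — 90 left.
Lab C/second (17): +60 — 30 left.
30 remain; put them into Lab K first at 16.
Total = 25×10 + 24×25 + 17×60 + 16×30 = 2350.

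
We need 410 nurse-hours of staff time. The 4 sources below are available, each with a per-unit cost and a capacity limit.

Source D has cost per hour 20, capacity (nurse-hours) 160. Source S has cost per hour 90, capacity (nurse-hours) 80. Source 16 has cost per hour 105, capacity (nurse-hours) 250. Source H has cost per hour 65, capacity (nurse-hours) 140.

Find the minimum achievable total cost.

22650

Cheapest first:
Source D (20): use full 160 ; 250 nurse-hours to go.
Take 140 from Source H at 65 ; need 110 more.
Take 80 from Source S at 90 ; need 30 more.
Take 30 from Source 16 at 105 to finish.
Cost = 160×20 + 140×65 + 80×90 + 30×105 = 22650.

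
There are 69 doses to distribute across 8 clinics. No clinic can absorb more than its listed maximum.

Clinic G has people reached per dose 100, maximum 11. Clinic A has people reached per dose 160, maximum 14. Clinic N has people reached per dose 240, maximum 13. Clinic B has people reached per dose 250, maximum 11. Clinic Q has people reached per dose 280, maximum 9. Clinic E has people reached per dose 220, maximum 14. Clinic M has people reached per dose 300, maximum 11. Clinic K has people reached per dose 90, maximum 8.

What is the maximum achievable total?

16530

Order the clinics by people reached per dose: Clinic M 300 > Clinic Q 280 > Clinic B 250 > Clinic N 240 > Clinic E 220 > Clinic A 160 > Clinic G 100 > Clinic K 90.
Give Clinic M 11 to hit its cap of 11 → 58 left.
Give Clinic Q 9 to hit its cap of 9 → 49 left.
Clinic B: +11 to 11 (cap) → 38 left.
Give Clinic N 13 to hit its cap of 13 → 25 left.
Clinic E takes 14 to reach its cap of 14 → 11 left.
Clinic A: +11 (room for 14) → 11. Pool exhausted.
Total = 160×11 + 240×13 + 250×11 + 280×9 + 220×14 + 300×11 = 16530.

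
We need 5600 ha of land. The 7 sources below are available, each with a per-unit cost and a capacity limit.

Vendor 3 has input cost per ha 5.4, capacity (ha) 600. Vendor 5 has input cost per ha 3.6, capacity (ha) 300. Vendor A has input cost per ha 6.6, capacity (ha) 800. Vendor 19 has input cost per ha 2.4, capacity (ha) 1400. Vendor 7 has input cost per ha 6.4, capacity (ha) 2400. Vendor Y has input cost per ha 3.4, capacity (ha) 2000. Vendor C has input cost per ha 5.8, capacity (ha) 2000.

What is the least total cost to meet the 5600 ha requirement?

22020

Cheapest first:
Take 1400 from Vendor 19 at 2.4 ; need 4200 more.
Vendor Y at 3.4: take all 2000 ha ; 2200 still needed.
Take 300 from Vendor 5 at 3.6 ; need 1900 more.
Vendor 3 (5.4): use full 600 ; 1300 ha to go.
Vendor C at 5.8: take 1300 of its 2000 ; requirement met.
Vendor 7, Vendor A: unused.
Cost = 1400×2.4 + 2000×3.4 + 300×3.6 + 600×5.4 + 1300×5.8 = 22020.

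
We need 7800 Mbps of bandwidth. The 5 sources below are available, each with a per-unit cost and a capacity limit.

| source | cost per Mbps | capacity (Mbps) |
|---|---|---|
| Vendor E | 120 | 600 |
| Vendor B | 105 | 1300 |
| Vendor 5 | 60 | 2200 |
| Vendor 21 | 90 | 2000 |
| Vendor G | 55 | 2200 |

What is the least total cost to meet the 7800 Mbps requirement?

Cheapest first:
Take 2200 from Vendor G at 55 → need 5600 more.
Vendor 5 at 60: take all 2200 Mbps → 3400 still needed.
Vendor 21 at 90: take all 2000 Mbps → 1400 still needed.
Vendor B at 105: take all 1300 Mbps → 100 still needed.
Take 100 from Vendor E at 120 to finish.
Cost = 2200×55 + 2200×60 + 2000×90 + 1300×105 + 100×120 = 581500.

581500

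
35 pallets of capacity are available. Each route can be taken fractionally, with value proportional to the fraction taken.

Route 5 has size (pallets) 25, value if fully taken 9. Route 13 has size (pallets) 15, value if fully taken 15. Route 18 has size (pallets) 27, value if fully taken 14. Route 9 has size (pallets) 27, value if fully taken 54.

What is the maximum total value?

Sort by value density: Route 9 54/27≈2, Route 13 15/15≈1, Route 18 14/27≈0.519, Route 5 9/25≈0.36.
Take all of Route 9 (27 pallets, value 54) ; 8 pallets left.
Only 8 pallets remain; take 8/15 of Route 13 for value 15×8/15 = 8.
Total value = 62.

62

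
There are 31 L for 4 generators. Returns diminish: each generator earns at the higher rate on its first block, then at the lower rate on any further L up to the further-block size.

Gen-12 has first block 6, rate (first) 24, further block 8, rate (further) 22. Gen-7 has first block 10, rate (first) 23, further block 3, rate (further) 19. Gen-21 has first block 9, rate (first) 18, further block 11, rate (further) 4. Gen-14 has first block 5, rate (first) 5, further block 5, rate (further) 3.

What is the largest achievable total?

679

Order all 8 blocks by rate: Gen-12/tier1 24 > Gen-7/tier1 23 > Gen-12/tier2 22 > Gen-7/tier2 19 > Gen-21/tier1 18 > Gen-14/tier1 5 > Gen-21/tier2 4 > Gen-14/tier2 3.
Gen-12 tier1 at 24: fill all 6 → 25 left.
Gen-7 tier1 at 23: fill all 10 → 15 left.
Fill Gen-12 tier2 block (8 at 22) → 7 left.
Gen-7/tier2 (19): +3 → 4 left.
4 remain; put them into Gen-21 tier1 at 18.
Total = 24×6 + 23×10 + 22×8 + 19×3 + 18×4 = 679.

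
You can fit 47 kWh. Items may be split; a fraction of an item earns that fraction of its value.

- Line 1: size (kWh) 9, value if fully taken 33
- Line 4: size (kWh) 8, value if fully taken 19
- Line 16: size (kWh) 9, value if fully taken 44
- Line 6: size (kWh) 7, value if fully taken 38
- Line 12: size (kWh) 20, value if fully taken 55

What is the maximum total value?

174.75

Best value per unit of size first: Line 6 38/7≈5.43, Line 16 44/9≈4.89, Line 1 33/9≈3.67, Line 12 55/20≈2.75, Line 4 19/8≈2.38.
All 7 kWh of Line 6 fit (value 38) → 40 remain.
All 9 kWh of Line 16 fit (value 44) → 31 remain.
Line 1: take in full, 9 kWh for value 33 → 22 left.
All 20 kWh of Line 12 fit (value 55) → 2 remain.
2 kWh left: a 2/8 share of Line 4 gives 19×2/8 = 4.75.
Total value = 174.75.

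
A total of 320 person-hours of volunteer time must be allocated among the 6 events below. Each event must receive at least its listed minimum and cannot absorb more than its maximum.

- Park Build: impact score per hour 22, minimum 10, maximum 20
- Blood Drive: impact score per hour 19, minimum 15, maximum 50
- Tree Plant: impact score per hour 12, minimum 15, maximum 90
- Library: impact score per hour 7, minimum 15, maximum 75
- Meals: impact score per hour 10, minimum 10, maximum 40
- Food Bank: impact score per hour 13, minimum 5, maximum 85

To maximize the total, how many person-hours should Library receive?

35

Meeting every minimum uses 10+15+15+15+10+5 = 70 person-hours, leaving 250.
Highest impact score per hour first: Park Build 22 > Blood Drive 19 > Food Bank 13 > Tree Plant 12 > Meals 10 > Library 7.
Park Build: +10 to 20 (cap) → 240 left.
Blood Drive takes 35 more to reach its cap of 50 → 205 left.
Food Bank takes 80 more to reach its cap of 85 → 125 left.
Tree Plant: +75 to 90 (cap) → 50 left.
Meals: +30 to 40 (cap) → 20 left.
Library has room for 60 more but only 20 remain, so it gets 35.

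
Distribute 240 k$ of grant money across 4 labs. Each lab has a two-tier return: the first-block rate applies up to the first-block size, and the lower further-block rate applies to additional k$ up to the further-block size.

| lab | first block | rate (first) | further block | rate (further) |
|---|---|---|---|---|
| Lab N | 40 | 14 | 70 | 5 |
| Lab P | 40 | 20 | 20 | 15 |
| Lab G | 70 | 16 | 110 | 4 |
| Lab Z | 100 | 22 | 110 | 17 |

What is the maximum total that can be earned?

Rank every tier by rate: Lab Z/tier1 22 > Lab P/tier1 20 > Lab Z/tier2 17 > Lab G/tier1 16 > Lab P/tier2 15 > Lab N/tier1 14 > Lab N/tier2 5 > Lab G/tier2 4.
Fill Lab Z tier1 block (100 at 22) ; 140 left.
Lab P tier1 at 20: fill all 40 ; 100 left.
100 remain; put them into Lab Z tier2 at 17.
Total = 22×100 + 20×40 + 17×100 = 4700.

4700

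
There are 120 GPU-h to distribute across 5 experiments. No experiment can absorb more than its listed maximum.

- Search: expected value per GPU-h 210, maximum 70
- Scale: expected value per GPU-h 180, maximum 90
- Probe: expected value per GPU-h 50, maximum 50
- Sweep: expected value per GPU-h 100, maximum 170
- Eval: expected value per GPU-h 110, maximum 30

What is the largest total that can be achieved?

Highest expected value per GPU-h first: Search 210 > Scale 180 > Eval 110 > Sweep 100 > Probe 50.
Give Search 70 to hit its cap of 70 → 50 left.
Scale: +50 (room for 90) → 50. Pool exhausted.
Total = 210×70 + 180×50 = 23700.

23700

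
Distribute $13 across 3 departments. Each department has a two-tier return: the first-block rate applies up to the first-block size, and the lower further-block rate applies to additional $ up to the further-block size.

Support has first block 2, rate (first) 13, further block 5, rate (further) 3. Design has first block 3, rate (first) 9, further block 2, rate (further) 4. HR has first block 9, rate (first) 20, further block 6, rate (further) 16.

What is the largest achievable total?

244

Rank every tier by rate: HR/T1 20 > HR/T2 16 > Support/T1 13 > Design/T1 9 > Design/T2 4 > Support/T2 3.
Fill HR T1 block (9 at 20) → 4 left.
HR/T2: +4 of 6 at 16; pool empty.
Total = 20×9 + 16×4 = 244.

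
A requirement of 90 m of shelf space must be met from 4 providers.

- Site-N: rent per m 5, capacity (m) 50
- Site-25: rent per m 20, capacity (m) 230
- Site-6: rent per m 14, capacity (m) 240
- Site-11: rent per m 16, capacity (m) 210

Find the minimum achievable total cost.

Use providers in increasing cost order.
Site-N (5): use full 50 — 40 m to go.
Take 40 from Site-6 at 14 to finish.
Site-11, Site-25: unused.
Cost = 50×5 + 40×14 = 810.

810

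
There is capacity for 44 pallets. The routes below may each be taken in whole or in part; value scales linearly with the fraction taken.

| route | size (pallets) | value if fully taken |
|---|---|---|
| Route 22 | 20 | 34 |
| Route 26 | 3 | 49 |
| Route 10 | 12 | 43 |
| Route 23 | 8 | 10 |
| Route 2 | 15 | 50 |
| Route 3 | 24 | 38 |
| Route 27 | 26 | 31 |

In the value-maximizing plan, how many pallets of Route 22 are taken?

Sort by value density: Route 26 49/3≈16.3, Route 10 43/12≈3.58, Route 2 50/15≈3.33, Route 22 34/20≈1.7, Route 3 38/24≈1.58, Route 23 10/8≈1.25, Route 27 31/26≈1.19.
All 3 pallets of Route 26 fit (value 49) ; 41 remain.
All 12 pallets of Route 10 fit (value 43) ; 29 remain.
Take all of Route 2 (15 pallets, value 50) ; 14 pallets left.
Only 14 pallets remain; take 14/20 of Route 22 for value 34×14/20 = 23.8.

14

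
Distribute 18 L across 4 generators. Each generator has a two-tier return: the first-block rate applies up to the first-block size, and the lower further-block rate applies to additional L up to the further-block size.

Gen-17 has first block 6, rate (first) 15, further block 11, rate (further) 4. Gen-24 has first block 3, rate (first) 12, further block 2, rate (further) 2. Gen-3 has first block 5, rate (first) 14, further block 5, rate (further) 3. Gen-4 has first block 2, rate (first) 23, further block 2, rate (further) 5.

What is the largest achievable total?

Rank every tier by rate: Gen-4/T1 23 > Gen-17/T1 15 > Gen-3/T1 14 > Gen-24/T1 12 > Gen-4/T2 5 > Gen-17/T2 4 > Gen-3/T2 3 > Gen-24/T2 2.
Gen-4/T1 (23): +2 — 16 left.
Gen-17/T1 (15): +6 — 10 left.
Gen-3/T1 (14): +5 — 5 left.
Fill Gen-24 T1 block (3 at 12) — 2 left.
Gen-4/T2 (5): +2 — 0 left.
Total = 23×2 + 15×6 + 14×5 + 12×3 + 5×2 = 252.

252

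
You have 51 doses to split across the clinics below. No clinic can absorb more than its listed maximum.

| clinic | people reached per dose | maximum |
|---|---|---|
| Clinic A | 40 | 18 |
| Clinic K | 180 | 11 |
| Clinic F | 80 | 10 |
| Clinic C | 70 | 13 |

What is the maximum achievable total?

4370

Rank by people reached per dose: Clinic K 180 > Clinic F 80 > Clinic C 70 > Clinic A 40.
Clinic K: +11 to 11 (cap) → 40 left.
Give Clinic F 10 to hit its cap of 10 → 30 left.
Clinic C takes 13 to reach its cap of 13 → 17 left.
Only 17 left; Clinic A takes them to reach 17.
Total = 40×17 + 180×11 + 80×10 + 70×13 = 4370.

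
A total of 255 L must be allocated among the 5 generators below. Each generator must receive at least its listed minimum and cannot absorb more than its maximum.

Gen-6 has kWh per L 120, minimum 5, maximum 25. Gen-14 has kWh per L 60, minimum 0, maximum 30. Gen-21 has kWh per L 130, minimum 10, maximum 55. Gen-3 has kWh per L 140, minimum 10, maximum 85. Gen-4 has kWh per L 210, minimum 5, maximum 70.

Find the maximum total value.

37950

Meeting every minimum uses 5+0+10+10+5 = 30 L, leaving 225.
Order the generators by kWh per L: Gen-4 210 > Gen-3 140 > Gen-21 130 > Gen-6 120 > Gen-14 60.
Gen-4 takes 65 more to reach its cap of 70 → 160 left.
Gen-3 takes 75 more to reach its cap of 85 → 85 left.
Gen-21: +45 to 55 (cap) → 40 left.
Gen-6: +20 to 25 (cap) → 20 left.
Gen-14 has room for 30 more but only 20 remain, so it gets 20.
Total = 120×25 + 60×20 + 130×55 + 140×85 + 210×70 = 37950.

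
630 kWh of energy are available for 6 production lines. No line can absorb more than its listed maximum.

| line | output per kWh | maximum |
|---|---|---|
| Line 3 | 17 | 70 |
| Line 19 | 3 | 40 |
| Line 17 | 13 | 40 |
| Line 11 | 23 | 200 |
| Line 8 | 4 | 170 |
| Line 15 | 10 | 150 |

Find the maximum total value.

Highest output per kWh first: Line 11 23 > Line 3 17 > Line 17 13 > Line 15 10 > Line 8 4 > Line 19 3.
Give Line 11 200 to hit its cap of 200 → 430 left.
Line 3 takes 70 to reach its cap of 70 → 360 left.
Line 17: +40 to 40 (cap) → 320 left.
Line 15: +150 to 150 (cap) → 170 left.
Give Line 8 170 to hit its cap of 170 → 0 left.
Total = 17×70 + 13×40 + 23×200 + 4×170 + 10×150 = 8490.

8490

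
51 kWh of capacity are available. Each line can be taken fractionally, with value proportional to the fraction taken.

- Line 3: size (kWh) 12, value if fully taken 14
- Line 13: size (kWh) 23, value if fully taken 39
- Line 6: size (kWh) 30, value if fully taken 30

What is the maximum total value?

Rank by value-to-size ratio: Line 13 39/23≈1.7, Line 3 14/12≈1.17, Line 6 30/30≈1.
Take all of Line 13 (23 kWh, value 39) → 28 kWh left.
Take all of Line 3 (12 kWh, value 14) → 16 kWh left.
Only 16 kWh remain; take 16/30 of Line 6 for value 30×16/30 = 16.
Total value = 69.

69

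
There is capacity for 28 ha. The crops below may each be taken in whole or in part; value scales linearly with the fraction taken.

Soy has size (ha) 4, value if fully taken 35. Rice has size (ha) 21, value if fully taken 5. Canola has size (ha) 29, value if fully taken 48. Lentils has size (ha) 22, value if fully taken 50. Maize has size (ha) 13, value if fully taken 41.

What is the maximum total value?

Rank by value-to-size ratio: Soy 35/4≈8.75, Maize 41/13≈3.15, Lentils 50/22≈2.27, Canola 48/29≈1.66, Rice 5/21≈0.238.
Take all of Soy (4 ha, value 35) — 24 ha left.
Take all of Maize (13 ha, value 41) — 11 ha left.
11 ha left: a 11/22 share of Lentils gives 50×11/22 = 25.
Total value = 101.

101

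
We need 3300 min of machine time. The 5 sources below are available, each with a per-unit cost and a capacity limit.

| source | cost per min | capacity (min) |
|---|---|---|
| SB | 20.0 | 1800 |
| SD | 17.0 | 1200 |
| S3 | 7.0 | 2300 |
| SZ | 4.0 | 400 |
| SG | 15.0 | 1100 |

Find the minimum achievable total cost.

26700

Cheapest first:
SZ (4.0): use full 400 — 2900 min to go.
S3 at 7.0: take all 2300 min — 600 still needed.
SG at 15.0: take 600 of its 1100 — requirement met.
SD, SB: unused.
Cost = 400×4.0 + 2300×7.0 + 600×15.0 = 26700.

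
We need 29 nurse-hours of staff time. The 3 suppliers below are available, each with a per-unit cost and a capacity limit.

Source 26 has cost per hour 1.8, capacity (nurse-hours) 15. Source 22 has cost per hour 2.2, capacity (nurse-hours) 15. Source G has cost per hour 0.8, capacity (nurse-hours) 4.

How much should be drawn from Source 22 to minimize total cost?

10

Fill from the cheapest supplier first.
Source G (0.8): use full 4 → 25 nurse-hours to go.
Source 26 (1.8): use full 15 → 10 nurse-hours to go.
Source 22 (2.2): take the remaining 10 → done.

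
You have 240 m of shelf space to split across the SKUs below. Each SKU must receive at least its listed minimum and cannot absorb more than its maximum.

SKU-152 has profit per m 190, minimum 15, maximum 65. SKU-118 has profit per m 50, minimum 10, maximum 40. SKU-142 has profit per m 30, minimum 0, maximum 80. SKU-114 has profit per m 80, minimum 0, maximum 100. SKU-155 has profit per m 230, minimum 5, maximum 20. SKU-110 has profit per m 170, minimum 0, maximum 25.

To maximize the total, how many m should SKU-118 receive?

30

Meeting every minimum uses 15+10+0+0+5+0 = 30 m, leaving 210.
Rank by profit per m: SKU-155 230 > SKU-152 190 > SKU-110 170 > SKU-114 80 > SKU-118 50 > SKU-142 30.
SKU-155 takes 15 more to reach its cap of 20 — 195 left.
SKU-152 takes 50 more to reach its cap of 65 — 145 left.
SKU-110 takes 25 more to reach its cap of 25 — 120 left.
SKU-114: +100 to 100 (cap) — 20 left.
Only 20 left; SKU-118 takes them to reach 30.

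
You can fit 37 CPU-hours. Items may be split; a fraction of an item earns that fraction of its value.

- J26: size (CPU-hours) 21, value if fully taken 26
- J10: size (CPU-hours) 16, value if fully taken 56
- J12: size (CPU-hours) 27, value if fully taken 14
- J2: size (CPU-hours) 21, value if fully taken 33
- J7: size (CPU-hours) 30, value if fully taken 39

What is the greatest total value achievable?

Sort by value density: J10 56/16≈3.5, J2 33/21≈1.57, J7 39/30≈1.3, J26 26/21≈1.24, J12 14/27≈0.519.
Take all of J10 (16 CPU-hours, value 56) ; 21 CPU-hours left.
Take all of J2 (21 CPU-hours, value 33) ; 0 CPU-hours left.
Total value = 89.

89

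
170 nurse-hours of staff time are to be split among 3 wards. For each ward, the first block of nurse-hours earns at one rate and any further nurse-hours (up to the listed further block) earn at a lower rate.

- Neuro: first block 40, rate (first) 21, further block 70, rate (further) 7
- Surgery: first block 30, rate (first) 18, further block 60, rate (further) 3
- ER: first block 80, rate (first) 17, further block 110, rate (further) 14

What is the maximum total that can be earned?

Rank every tier by rate: Neuro/first 21 > Surgery/first 18 > ER/first 17 > ER/second 14 > Neuro/second 7 > Surgery/second 3.
Neuro/first (21): +40 — 130 left.
Surgery/first (18): +30 — 100 left.
ER first at 17: fill all 80 — 20 left.
20 remain; put them into ER second at 14.
Total = 21×40 + 18×30 + 17×80 + 14×20 = 3020.

3020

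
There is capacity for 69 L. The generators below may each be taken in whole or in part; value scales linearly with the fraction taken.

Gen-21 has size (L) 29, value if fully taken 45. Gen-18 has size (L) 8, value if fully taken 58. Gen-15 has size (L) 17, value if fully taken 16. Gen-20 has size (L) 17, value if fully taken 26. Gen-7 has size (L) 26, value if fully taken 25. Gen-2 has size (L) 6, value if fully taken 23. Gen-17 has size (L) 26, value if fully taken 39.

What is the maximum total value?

165.5

Best value per unit of size first: Gen-18 58/8≈7.25, Gen-2 23/6≈3.83, Gen-21 45/29≈1.55, Gen-20 26/17≈1.53, Gen-17 39/26≈1.5, Gen-7 25/26≈0.962, Gen-15 16/17≈0.941.
Gen-18: take in full, 8 L for value 58 → 61 left.
All 6 L of Gen-2 fit (value 23) → 55 remain.
Take all of Gen-21 (29 L, value 45) → 26 L left.
All 17 L of Gen-20 fit (value 26) → 9 remain.
9 L left: a 9/26 share of Gen-17 gives 39×9/26 = 13.5.
Total value = 165.5.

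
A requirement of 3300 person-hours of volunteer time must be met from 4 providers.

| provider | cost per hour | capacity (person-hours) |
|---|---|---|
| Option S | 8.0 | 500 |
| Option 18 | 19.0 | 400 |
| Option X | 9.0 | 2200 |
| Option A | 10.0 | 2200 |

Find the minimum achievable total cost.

29800

Use providers in increasing cost order.
Option S at 8.0: take all 500 person-hours ; 2800 still needed.
Option X at 9.0: take all 2200 person-hours ; 600 still needed.
Option A at 10.0: take 600 of its 2200 ; requirement met.
Option 18: unused.
Cost = 500×8.0 + 2200×9.0 + 600×10.0 = 29800.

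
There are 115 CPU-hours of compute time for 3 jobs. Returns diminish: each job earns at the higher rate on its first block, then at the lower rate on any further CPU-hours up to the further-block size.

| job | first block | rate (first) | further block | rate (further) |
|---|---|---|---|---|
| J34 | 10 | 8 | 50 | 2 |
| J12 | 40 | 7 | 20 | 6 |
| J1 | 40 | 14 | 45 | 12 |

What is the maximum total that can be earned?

Rank every tier by rate: J1/first 14 > J1/second 12 > J34/first 8 > J12/first 7 > J12/second 6 > J34/second 2.
J1/first (14): +40 → 75 left.
Fill J1 second block (45 at 12) → 30 left.
J34 first at 8: fill all 10 → 20 left.
20 remain; put them into J12 first at 7.
Total = 14×40 + 12×45 + 8×10 + 7×20 = 1320.

1320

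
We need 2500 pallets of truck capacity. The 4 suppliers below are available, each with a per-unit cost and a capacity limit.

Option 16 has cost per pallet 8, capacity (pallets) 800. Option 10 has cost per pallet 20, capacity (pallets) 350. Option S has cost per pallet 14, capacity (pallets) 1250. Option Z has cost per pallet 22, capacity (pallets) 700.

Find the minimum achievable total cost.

Cheapest first:
Option 16 at 8: take all 800 pallets — 1700 still needed.
Option S at 14: take all 1250 pallets — 450 still needed.
Option 10 (20): use full 350 — 100 pallets to go.
Take 100 from Option Z at 22 to finish.
Cost = 800×8 + 1250×14 + 350×20 + 100×22 = 33100.

33100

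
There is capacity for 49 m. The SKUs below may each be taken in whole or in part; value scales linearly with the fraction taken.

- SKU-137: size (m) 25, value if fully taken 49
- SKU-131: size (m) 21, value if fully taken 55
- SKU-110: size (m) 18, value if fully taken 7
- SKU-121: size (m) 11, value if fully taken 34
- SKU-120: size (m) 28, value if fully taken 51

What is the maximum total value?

122.32

Sort by value density: SKU-121 34/11≈3.09, SKU-131 55/21≈2.62, SKU-137 49/25≈1.96, SKU-120 51/28≈1.82, SKU-110 7/18≈0.389.
All 11 m of SKU-121 fit (value 34) ; 38 remain.
Take all of SKU-131 (21 m, value 55) ; 17 m left.
Only 17 m remain; take 17/25 of SKU-137 for value 49×17/25 = 33.32.
Total value = 122.32.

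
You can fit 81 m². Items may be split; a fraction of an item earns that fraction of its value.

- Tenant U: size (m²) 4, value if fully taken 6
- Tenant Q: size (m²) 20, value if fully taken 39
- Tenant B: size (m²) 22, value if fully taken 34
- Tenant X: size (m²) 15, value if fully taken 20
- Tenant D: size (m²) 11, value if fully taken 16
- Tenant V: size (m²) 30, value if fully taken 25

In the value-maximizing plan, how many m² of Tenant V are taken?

9

Best value per unit of size first: Tenant Q 39/20≈1.95, Tenant B 34/22≈1.55, Tenant U 6/4≈1.5, Tenant D 16/11≈1.45, Tenant X 20/15≈1.33, Tenant V 25/30≈0.833.
Tenant Q: take in full, 20 m² for value 39 — 61 left.
Take all of Tenant B (22 m², value 34) — 39 m² left.
Take all of Tenant U (4 m², value 6) — 35 m² left.
Take all of Tenant D (11 m², value 16) — 24 m² left.
All 15 m² of Tenant X fit (value 20) — 9 remain.
Fill the last 9 m² with part of Tenant V: 9/30 of it earns 7.5.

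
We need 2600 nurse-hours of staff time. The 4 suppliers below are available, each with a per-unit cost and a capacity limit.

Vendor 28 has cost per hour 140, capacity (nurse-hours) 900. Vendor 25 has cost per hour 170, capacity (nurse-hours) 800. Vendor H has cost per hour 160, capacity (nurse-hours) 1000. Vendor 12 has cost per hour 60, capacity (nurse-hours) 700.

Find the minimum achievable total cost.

Cheapest first:
Vendor 12 (60): use full 700 → 1900 nurse-hours to go.
Take 900 from Vendor 28 at 140 → need 1000 more.
Vendor H (160): use full 1000 → 0 nurse-hours to go.
Vendor 25: unused.
Cost = 700×60 + 900×140 + 1000×160 = 328000.

328000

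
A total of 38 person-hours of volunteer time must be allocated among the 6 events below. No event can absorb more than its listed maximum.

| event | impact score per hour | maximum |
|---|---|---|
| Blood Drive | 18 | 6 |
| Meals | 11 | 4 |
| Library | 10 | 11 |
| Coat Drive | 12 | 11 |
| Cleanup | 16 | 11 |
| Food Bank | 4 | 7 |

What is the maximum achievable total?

Highest impact score per hour first: Blood Drive 18 > Cleanup 16 > Coat Drive 12 > Meals 11 > Library 10 > Food Bank 4.
Blood Drive takes 6 to reach its cap of 6 ; 32 left.
Cleanup: +11 to 11 (cap) ; 21 left.
Give Coat Drive 11 to hit its cap of 11 ; 10 left.
Give Meals 4 to hit its cap of 4 ; 6 left.
Only 6 left; Library takes them to reach 6.
Total = 18×6 + 11×4 + 10×6 + 12×11 + 16×11 = 520.

520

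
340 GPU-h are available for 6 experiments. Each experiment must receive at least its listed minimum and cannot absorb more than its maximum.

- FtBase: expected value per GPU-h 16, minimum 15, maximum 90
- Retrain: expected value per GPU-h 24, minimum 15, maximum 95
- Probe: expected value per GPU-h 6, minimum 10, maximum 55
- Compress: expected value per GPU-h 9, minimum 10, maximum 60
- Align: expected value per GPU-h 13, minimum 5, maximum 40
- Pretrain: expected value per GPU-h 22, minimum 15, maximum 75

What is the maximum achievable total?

6220

Meeting every minimum uses 15+15+10+10+5+15 = 70 GPU-h, leaving 270.
Rank by expected value per GPU-h: Retrain 24 > Pretrain 22 > FtBase 16 > Align 13 > Compress 9 > Probe 6.
Retrain takes 80 more to reach its cap of 95 → 190 left.
Give Pretrain 60 more to hit its cap of 75 → 130 left.
FtBase takes 75 more to reach its cap of 90 → 55 left.
Give Align 35 more to hit its cap of 40 → 20 left.
Compress: +20 (room for 50) → 30. Pool exhausted.
Total = 16×90 + 24×95 + 6×10 + 9×30 + 13×40 + 22×75 = 6220.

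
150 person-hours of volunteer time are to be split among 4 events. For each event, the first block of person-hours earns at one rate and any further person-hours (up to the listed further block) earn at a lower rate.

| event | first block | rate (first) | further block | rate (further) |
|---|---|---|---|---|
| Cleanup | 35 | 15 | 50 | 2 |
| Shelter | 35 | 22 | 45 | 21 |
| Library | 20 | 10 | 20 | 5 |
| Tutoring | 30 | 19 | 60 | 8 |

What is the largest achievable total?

2860

Order all 8 blocks by rate: Shelter/tier1 22 > Shelter/tier2 21 > Tutoring/tier1 19 > Cleanup/tier1 15 > Library/tier1 10 > Tutoring/tier2 8 > Library/tier2 5 > Cleanup/tier2 2.
Fill Shelter tier1 block (35 at 22) → 115 left.
Shelter tier2 at 21: fill all 45 → 70 left.
Tutoring tier1 at 19: fill all 30 → 40 left.
Cleanup tier1 at 15: fill all 35 → 5 left.
Library/tier1: +5 of 20 at 10; pool empty.
Total = 22×35 + 21×45 + 19×30 + 15×35 + 10×5 = 2860.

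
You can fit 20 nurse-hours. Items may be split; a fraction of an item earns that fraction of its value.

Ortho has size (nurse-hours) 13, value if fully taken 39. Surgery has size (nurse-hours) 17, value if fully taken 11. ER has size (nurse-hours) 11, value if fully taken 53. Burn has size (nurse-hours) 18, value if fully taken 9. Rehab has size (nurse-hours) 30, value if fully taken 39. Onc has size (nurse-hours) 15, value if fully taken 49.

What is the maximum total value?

82.4

Sort by value density: ER 53/11≈4.82, Onc 49/15≈3.27, Ortho 39/13≈3, Rehab 39/30≈1.3, Surgery 11/17≈0.647, Burn 9/18≈0.5.
Take all of ER (11 nurse-hours, value 53) ; 9 nurse-hours left.
Only 9 nurse-hours remain; take 9/15 of Onc for value 49×9/15 = 29.4.
Total value = 82.4.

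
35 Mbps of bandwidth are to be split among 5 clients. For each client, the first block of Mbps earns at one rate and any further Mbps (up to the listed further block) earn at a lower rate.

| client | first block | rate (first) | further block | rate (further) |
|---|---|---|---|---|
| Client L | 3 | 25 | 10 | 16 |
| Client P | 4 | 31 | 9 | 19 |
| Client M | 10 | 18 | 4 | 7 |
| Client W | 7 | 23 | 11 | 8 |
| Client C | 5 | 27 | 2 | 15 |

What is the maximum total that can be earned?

792

Treat each block as its own option and order by rate: Client P/T1 31 > Client C/T1 27 > Client L/T1 25 > Client W/T1 23 > Client P/T2 19 > Client M/T1 18 > Client L/T2 16 > Client C/T2 15 > Client W/T2 8 > Client M/T2 7.
Fill Client P T1 block (4 at 31) — 31 left.
Fill Client C T1 block (5 at 27) — 26 left.
Fill Client L T1 block (3 at 25) — 23 left.
Client W T1 at 23: fill all 7 — 16 left.
Fill Client P T2 block (9 at 19) — 7 left.
Client M/T1: +7 of 10 at 18; pool empty.
Total = 31×4 + 27×5 + 25×3 + 23×7 + 19×9 + 18×7 = 792.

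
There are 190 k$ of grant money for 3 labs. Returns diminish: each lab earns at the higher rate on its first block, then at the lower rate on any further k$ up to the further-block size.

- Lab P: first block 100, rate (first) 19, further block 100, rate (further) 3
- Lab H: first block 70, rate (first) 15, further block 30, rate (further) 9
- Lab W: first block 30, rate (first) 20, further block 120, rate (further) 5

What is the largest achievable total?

3400

Rank every tier by rate: Lab W/first 20 > Lab P/first 19 > Lab H/first 15 > Lab H/second 9 > Lab W/second 5 > Lab P/second 3.
Fill Lab W first block (30 at 20) ; 160 left.
Lab P/first (19): +100 ; 60 left.
60 remain; put them into Lab H first at 15.
Total = 20×30 + 19×100 + 15×60 = 3400.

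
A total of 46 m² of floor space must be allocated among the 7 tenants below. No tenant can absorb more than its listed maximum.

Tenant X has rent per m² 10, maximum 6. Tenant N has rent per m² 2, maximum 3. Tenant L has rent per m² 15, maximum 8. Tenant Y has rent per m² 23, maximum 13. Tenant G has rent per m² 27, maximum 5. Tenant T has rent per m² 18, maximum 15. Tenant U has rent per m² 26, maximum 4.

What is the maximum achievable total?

938

Order the tenants by rent per m²: Tenant G 27 > Tenant U 26 > Tenant Y 23 > Tenant T 18 > Tenant L 15 > Tenant X 10 > Tenant N 2.
Tenant G takes 5 to reach its cap of 5 ; 41 left.
Tenant U: +4 to 4 (cap) ; 37 left.
Tenant Y takes 13 to reach its cap of 13 ; 24 left.
Tenant T takes 15 to reach its cap of 15 ; 9 left.
Give Tenant L 8 to hit its cap of 8 ; 1 left.
Tenant X: +1 (room for 6) → 1. Pool exhausted.
Total = 10×1 + 15×8 + 23×13 + 27×5 + 18×15 + 26×4 = 938.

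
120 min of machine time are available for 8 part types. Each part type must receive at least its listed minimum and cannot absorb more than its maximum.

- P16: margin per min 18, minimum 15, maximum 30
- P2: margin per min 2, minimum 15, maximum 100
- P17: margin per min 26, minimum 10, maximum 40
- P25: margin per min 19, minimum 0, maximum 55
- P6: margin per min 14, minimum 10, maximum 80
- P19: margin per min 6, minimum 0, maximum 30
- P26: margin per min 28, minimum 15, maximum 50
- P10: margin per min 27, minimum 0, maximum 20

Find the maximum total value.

2640

Meeting every minimum uses 15+15+10+0+10+0+15+0 = 65 min, leaving 55.
Highest margin per min first: P26 28 > P10 27 > P17 26 > P25 19 > P16 18 > P6 14 > P19 6 > P2 2.
P26 takes 35 more to reach its cap of 50 — 20 left.
P10: +20 to 20 (cap) — 0 left.
Total = 18×15 + 2×15 + 26×10 + 14×10 + 28×50 + 27×20 = 2640.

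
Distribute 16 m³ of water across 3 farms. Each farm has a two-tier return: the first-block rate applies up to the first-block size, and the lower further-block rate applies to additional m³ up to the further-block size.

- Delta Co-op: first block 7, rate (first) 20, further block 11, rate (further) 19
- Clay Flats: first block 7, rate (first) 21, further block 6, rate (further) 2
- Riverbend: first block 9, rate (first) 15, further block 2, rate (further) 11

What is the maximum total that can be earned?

Order all 6 blocks by rate: Clay Flats/first 21 > Delta Co-op/first 20 > Delta Co-op/second 19 > Riverbend/first 15 > Riverbend/second 11 > Clay Flats/second 2.
Clay Flats first at 21: fill all 7 ; 9 left.
Delta Co-op first at 20: fill all 7 ; 2 left.
2 remain; put them into Delta Co-op second at 19.
Total = 21×7 + 20×7 + 19×2 = 325.

325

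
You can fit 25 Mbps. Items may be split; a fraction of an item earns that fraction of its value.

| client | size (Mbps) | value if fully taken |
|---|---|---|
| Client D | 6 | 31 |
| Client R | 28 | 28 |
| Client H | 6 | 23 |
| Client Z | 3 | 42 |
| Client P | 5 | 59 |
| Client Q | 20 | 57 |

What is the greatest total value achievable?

Rank by value-to-size ratio: Client Z 42/3≈14, Client P 59/5≈11.8, Client D 31/6≈5.17, Client H 23/6≈3.83, Client Q 57/20≈2.85, Client R 28/28≈1.
Client Z: take in full, 3 Mbps for value 42 — 22 left.
All 5 Mbps of Client P fit (value 59) — 17 remain.
Client D: take in full, 6 Mbps for value 31 — 11 left.
Client H: take in full, 6 Mbps for value 23 — 5 left.
Fill the last 5 Mbps with part of Client Q: 5/20 of it earns 14.25.
Total value = 169.25.

169.25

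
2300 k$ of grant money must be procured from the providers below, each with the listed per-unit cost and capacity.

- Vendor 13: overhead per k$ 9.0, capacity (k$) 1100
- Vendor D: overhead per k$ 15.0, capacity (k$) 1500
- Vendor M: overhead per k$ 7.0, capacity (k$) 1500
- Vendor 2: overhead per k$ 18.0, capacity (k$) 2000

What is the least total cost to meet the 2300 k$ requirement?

Use providers in increasing cost order.
Vendor M (7.0): use full 1500 ; 800 k$ to go.
Vendor 13 at 9.0: take 800 of its 1100 ; requirement met.
Vendor D, Vendor 2: unused.
Cost = 1500×7.0 + 800×9.0 = 17700.

17700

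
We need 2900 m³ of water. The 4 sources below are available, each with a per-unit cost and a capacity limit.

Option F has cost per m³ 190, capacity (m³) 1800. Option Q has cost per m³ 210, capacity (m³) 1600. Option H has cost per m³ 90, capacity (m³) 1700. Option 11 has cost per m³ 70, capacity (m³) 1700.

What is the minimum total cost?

227000

Fill from the cheapest source first.
Take 1700 from Option 11 at 70 ; need 1200 more.
Take 1200 from Option H at 90 to finish.
Option F, Option Q: unused.
Cost = 1700×70 + 1200×90 = 227000.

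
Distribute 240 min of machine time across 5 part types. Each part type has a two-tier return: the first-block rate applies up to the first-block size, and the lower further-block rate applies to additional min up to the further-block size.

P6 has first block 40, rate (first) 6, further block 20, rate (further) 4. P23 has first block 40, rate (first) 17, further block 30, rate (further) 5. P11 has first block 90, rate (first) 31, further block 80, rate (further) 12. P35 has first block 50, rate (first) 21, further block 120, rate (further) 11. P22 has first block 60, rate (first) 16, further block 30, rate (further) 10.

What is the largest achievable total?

5480

Treat each block as its own option and order by rate: P11/first 31 > P35/first 21 > P23/first 17 > P22/first 16 > P11/second 12 > P35/second 11 > P22/second 10 > P6/first 6 > P23/second 5 > P6/second 4.
P11 first at 31: fill all 90 ; 150 left.
Fill P35 first block (50 at 21) ; 100 left.
P23 first at 17: fill all 40 ; 60 left.
P22/first (16): +60 ; 0 left.
Total = 31×90 + 21×50 + 17×40 + 16×60 = 5480.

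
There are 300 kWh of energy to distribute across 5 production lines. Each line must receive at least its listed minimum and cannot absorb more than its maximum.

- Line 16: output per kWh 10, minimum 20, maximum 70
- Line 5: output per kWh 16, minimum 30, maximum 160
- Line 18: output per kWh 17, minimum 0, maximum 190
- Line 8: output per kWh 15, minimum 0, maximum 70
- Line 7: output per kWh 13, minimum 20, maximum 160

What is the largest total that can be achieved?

4810

Meeting every minimum uses 20+30+0+0+20 = 70 kWh, leaving 230.
Order the production lines by output per kWh: Line 18 17 > Line 5 16 > Line 8 15 > Line 7 13 > Line 16 10.
Give Line 18 190 more to hit its cap of 190 → 40 left.
Line 5 has room for 130 more but only 40 remain, so it gets 70.
Total = 10×20 + 16×70 + 17×190 + 13×20 = 4810.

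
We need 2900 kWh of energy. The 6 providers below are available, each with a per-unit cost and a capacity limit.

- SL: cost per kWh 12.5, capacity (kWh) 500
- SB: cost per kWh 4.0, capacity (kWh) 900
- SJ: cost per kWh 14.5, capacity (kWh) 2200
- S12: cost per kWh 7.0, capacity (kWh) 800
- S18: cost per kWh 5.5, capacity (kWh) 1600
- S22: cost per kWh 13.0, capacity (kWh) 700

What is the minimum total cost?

Use providers in increasing cost order.
SB (4.0): use full 900 — 2000 kWh to go.
S18 at 5.5: take all 1600 kWh — 400 still needed.
S12 at 7.0: take 400 of its 800 — requirement met.
SL, S22, SJ: unused.
Cost = 900×4.0 + 1600×5.5 + 400×7.0 = 15200.

15200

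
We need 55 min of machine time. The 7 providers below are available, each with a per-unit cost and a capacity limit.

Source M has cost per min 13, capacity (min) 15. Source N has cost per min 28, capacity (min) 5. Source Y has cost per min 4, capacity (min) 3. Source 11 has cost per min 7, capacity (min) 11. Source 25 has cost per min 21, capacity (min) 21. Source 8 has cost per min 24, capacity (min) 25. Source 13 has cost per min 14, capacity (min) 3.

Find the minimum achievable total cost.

Cheapest first:
Take 3 from Source Y at 4 → need 52 more.
Source 11 (7): use full 11 → 41 min to go.
Source M at 13: take all 15 min → 26 still needed.
Source 13 at 14: take all 3 min → 23 still needed.
Source 25 (21): use full 21 → 2 min to go.
Take 2 from Source 8 at 24 to finish.
Source N: unused.
Cost = 3×4 + 11×7 + 15×13 + 3×14 + 21×21 + 2×24 = 815.

815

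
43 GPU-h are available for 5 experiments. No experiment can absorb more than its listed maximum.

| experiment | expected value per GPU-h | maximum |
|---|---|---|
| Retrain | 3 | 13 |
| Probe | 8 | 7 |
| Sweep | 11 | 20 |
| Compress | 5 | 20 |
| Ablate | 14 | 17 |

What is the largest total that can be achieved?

Rank by expected value per GPU-h: Ablate 14 > Sweep 11 > Probe 8 > Compress 5 > Retrain 3.
Ablate: +17 to 17 (cap) — 26 left.
Sweep: +20 to 20 (cap) — 6 left.
Probe: +6 (room for 7) → 6. Pool exhausted.
Total = 8×6 + 11×20 + 14×17 = 506.

506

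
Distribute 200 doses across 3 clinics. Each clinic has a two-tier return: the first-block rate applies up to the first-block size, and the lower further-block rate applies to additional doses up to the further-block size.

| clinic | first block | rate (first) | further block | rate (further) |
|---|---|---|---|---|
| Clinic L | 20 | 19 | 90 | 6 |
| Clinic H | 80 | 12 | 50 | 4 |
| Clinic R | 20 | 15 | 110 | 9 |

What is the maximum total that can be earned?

2360

Order all 6 blocks by rate: Clinic L/tier1 19 > Clinic R/tier1 15 > Clinic H/tier1 12 > Clinic R/tier2 9 > Clinic L/tier2 6 > Clinic H/tier2 4.
Clinic L tier1 at 19: fill all 20 → 180 left.
Clinic R/tier1 (15): +20 → 160 left.
Clinic H/tier1 (12): +80 → 80 left.
Clinic R tier2 at 9: only 80 left, fill 80.
Total = 19×20 + 15×20 + 12×80 + 9×80 = 2360.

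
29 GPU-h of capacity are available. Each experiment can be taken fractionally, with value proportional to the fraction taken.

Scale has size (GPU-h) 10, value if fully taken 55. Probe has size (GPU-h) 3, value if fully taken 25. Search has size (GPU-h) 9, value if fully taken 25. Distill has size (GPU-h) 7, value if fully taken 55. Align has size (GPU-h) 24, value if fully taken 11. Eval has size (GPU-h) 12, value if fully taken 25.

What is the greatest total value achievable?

Rank by value-to-size ratio: Probe 25/3≈8.33, Distill 55/7≈7.86, Scale 55/10≈5.5, Search 25/9≈2.78, Eval 25/12≈2.08, Align 11/24≈0.458.
Probe: take in full, 3 GPU-h for value 25 — 26 left.
Distill: take in full, 7 GPU-h for value 55 — 19 left.
Scale: take in full, 10 GPU-h for value 55 — 9 left.
Search: take in full, 9 GPU-h for value 25 — 0 left.
Total value = 160.

160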